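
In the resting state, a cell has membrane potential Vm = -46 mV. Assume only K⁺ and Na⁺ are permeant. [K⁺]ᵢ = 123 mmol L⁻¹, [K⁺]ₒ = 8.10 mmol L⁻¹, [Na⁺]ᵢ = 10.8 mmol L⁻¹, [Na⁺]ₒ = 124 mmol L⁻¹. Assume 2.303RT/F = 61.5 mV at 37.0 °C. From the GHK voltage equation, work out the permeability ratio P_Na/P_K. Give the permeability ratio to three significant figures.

Let α = P_Na/P_K. GHK: Vm = 61.5·log₁₀[(Kₒ + α·Naₒ)/(Kᵢ + α·Naᵢ)].
10^(Vm/61.5) = 10^(-46.0/61.5) = 0.17866
So 0.17866·(Kᵢ + α·Naᵢ) = Kₒ + α·Naₒ → α = (0.17866·123.0 − 8.1) / (124.0 − 0.17866·10.8)
α = (21.98 − 8.1) / (124.0 − 1.93) = 13.88/122.1 = 0.1137

0.114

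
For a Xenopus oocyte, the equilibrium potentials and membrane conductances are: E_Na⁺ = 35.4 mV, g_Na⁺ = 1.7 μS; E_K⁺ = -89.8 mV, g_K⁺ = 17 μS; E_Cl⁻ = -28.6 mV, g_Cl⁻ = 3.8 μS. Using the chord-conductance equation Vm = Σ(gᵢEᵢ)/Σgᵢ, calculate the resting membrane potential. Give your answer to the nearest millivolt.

-70 mV

Σ gᵢEᵢ = 1.7·(35.4) + 17·(-89.8) + 3.8·(-28.6) = -1575.10
Σ gᵢ = 1.7 + 17 + 3.8 = 22.5
Vm = -1575.10 / 22.5 = -70.00 mV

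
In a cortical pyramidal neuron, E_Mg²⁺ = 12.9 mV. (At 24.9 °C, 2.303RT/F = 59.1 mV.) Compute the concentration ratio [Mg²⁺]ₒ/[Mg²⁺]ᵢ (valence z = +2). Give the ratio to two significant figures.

2.7

log₁₀([out]/[in]) = E·z/(59.1) = 12.9 × 2 / 59.1 = 0.4365
[out]/[in] = 10^(0.4365) = 2.732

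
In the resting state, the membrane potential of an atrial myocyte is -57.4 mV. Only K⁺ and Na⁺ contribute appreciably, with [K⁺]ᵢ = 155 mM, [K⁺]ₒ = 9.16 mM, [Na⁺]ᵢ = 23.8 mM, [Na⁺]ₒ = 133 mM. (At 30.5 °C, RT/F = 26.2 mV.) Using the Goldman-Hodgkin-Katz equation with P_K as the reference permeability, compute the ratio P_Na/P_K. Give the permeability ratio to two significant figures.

Let α = P_Na/P_K. GHK: Vm = 26.2·ln[(Kₒ + α·Naₒ)/(Kᵢ + α·Naᵢ)].
e^(Vm/26.2) = e^(-57.4/26.2) = 0.11182
So 0.11182·(Kᵢ + α·Naᵢ) = Kₒ + α·Naₒ → α = (0.11182·155.0 − 9.16) / (133.0 − 0.11182·23.8)
α = (17.33 − 9.16) / (133.0 − 2.661) = 8.173/130.3 = 0.0627

0.063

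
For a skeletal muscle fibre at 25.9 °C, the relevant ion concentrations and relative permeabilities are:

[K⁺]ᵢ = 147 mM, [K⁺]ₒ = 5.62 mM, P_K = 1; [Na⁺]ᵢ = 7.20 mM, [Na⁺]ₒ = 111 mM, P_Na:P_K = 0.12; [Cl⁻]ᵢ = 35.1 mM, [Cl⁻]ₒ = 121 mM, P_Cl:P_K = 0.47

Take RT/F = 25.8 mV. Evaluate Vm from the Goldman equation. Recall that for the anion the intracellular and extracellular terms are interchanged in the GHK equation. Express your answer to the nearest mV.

-45 mV

Vm = 25.8 · ln[(Σ P·[cation]ₒ + Σ P·[anion]ᵢ) / (Σ P·[cation]ᵢ + Σ P·[anion]ₒ)]
Numerator = 1×5.62 + 0.12×111 + 0.47×35.1 = 35.44
Denominator = 1×147 + 0.12×7.20 + 0.47×121 = 204.7
Vm = 25.8 · ln(0.17309) = 25.8 × (-1.7540) = -45.25 mV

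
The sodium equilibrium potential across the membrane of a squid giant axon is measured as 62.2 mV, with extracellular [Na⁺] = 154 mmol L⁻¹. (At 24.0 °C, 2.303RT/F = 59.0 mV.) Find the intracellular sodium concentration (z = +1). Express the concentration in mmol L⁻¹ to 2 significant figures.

Nernst: E = (59.0/1) · log₁₀([out]/[in]), so log₁₀([out]/[in]) = 62.2 × 1 / 59.0 = 1.0542.
[out]/[in] = 10^(1.0542) = 11.33.
[in] = 154 / 11.33 = 13.59 mmol L⁻¹.

14 mmol L⁻¹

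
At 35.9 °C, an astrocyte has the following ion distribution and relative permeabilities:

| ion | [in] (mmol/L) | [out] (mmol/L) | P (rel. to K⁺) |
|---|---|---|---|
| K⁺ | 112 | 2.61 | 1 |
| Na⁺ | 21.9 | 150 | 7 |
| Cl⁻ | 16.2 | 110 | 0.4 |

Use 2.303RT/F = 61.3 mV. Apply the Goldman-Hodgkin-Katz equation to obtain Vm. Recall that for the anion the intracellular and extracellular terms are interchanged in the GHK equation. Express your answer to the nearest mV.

Vm = 61.3 · log₁₀[(Σ P·[cation]ₒ + Σ P·[anion]ᵢ) / (Σ P·[cation]ᵢ + Σ P·[anion]ₒ)]
Numerator = 1×2.61 + 7×150 + 0.4×16.2 = 1059
Denominator = 1×112 + 7×21.9 + 0.4×110 = 309.3
Vm = 61.3 · log₁₀(3.4242) = 61.3 × (0.5346) = 32.77 mV

33 mV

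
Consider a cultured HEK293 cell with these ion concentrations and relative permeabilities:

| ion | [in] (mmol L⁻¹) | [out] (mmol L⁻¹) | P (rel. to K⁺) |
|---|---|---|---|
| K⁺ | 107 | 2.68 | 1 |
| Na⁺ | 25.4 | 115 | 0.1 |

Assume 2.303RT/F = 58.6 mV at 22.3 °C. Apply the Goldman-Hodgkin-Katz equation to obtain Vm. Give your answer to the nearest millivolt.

-52 mV

Vm = 58.6 · log₁₀[(Σ P·[cation]ₒ + Σ P·[anion]ᵢ) / (Σ P·[cation]ᵢ + Σ P·[anion]ₒ)]
Numerator = 1×2.68 + 0.1×115 = 14.18
Denominator = 1×107 + 0.1×25.4 = 109.5
Vm = 58.6 · log₁₀(0.12945) = 58.6 × (-0.8879) = -52.03 mV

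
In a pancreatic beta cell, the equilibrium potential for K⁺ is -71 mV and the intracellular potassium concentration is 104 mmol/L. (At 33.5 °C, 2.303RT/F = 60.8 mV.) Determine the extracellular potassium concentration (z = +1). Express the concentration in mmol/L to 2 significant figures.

7.1 mmol/L

Nernst: E = (60.8/1) · log₁₀([out]/[in]), so log₁₀([out]/[in]) = -71.0 × 1 / 60.8 = -1.1678.
[out]/[in] = 10^(-1.1678) = 0.06796.
[out] = 0.06796 × 104 = 7.068 mmol/L.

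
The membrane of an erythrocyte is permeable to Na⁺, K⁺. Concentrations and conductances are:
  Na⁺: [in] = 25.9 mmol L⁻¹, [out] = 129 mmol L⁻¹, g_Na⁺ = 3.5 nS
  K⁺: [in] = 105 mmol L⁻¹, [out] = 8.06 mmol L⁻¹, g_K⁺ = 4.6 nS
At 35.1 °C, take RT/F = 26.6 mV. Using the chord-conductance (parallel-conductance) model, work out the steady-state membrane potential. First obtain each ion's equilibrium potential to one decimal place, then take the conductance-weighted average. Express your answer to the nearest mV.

-20 mV

E_Na⁺ = (26.6/1)·ln(129/25.9) = 42.7 mV
E_K⁺ = (26.6/1)·ln(8.06/105) = -68.3 mV
Vm = (Σ gᵢEᵢ)/(Σ gᵢ) = (3.5·42.7 + 4.6·-68.3) / (3.5 + 4.6)
= -164.73 / 8.1 = -20.34 mV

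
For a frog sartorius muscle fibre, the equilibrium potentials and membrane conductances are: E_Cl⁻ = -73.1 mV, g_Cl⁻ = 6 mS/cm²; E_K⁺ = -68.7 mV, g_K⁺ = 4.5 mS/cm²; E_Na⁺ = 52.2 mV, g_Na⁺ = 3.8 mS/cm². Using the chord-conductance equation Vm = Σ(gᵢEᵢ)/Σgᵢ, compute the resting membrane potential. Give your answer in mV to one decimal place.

Σ gᵢEᵢ = 6·(-73.1) + 4.5·(-68.7) + 3.8·(52.2) = -549.39
Σ gᵢ = 6 + 4.5 + 3.8 = 14.3
Vm = -549.39 / 14.3 = -38.42 mV

-38.4 mV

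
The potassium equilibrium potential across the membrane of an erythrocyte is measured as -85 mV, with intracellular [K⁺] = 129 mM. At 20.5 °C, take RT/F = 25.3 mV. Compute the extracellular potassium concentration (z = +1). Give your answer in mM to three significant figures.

4.48 mM

Nernst: E = (25.3/1) · ln([out]/[in]), so ln([out]/[in]) = -85.0 × 1 / 25.3 = -3.3597.
[out]/[in] = e^(-3.3597) = 0.03475.
[out] = 0.03475 × 129 = 4.482 mM.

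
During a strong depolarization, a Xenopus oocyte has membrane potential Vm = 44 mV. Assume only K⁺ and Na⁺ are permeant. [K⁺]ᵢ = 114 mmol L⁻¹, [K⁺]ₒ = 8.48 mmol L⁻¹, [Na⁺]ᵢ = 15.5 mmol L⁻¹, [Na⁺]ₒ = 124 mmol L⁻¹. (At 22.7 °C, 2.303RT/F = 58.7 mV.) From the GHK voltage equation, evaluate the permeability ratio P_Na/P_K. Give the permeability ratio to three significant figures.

Let α = P_Na/P_K. GHK: Vm = 58.7·log₁₀[(Kₒ + α·Naₒ)/(Kᵢ + α·Naᵢ)].
10^(Vm/58.7) = 10^(44.0/58.7) = 5.6179
So 5.6179·(Kᵢ + α·Naᵢ) = Kₒ + α·Naₒ → α = (5.6179·114.0 − 8.48) / (124.0 − 5.6179·15.5)
α = (640.4 − 8.48) / (124.0 − 87.08) = 632/36.92 = 17.12

17.1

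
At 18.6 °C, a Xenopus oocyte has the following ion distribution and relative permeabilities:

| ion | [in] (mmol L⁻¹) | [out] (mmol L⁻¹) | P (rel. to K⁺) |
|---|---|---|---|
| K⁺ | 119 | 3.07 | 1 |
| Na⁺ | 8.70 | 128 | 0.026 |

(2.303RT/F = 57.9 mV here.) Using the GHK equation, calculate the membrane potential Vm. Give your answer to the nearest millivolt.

-74 mV

Vm = 57.9 · log₁₀[(Σ P·[cation]ₒ + Σ P·[anion]ᵢ) / (Σ P·[cation]ᵢ + Σ P·[anion]ₒ)]
Numerator = 1×3.07 + 0.026×128 = 6.398
Denominator = 1×119 + 0.026×8.70 = 119.2
Vm = 57.9 · log₁₀(0.053663) = 57.9 × (-1.2703) = -73.55 mV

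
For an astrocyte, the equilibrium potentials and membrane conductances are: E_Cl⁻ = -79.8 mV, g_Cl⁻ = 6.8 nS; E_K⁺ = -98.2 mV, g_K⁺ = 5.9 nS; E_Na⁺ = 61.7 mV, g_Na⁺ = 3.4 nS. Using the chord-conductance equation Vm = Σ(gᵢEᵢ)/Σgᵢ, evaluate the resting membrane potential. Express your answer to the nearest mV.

-57 mV

Σ gᵢEᵢ = 6.8·(-79.8) + 5.9·(-98.2) + 3.4·(61.7) = -912.24
Σ gᵢ = 6.8 + 5.9 + 3.4 = 16.1
Vm = -912.24 / 16.1 = -56.66 mV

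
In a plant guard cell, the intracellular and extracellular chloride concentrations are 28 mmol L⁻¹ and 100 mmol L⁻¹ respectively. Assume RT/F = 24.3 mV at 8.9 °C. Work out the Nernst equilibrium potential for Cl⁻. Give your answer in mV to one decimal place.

-30.9 mV

E = (24.3/z) · ln([Cl⁻]_out/[Cl⁻]_in) with z = -1.
For an anion, dividing by z = -1 reverses the sign.
= (24.3/-1) · ln(100/28) = -24.30 · ln(3.571)
= -24.30 · (1.2730) = -30.93 mV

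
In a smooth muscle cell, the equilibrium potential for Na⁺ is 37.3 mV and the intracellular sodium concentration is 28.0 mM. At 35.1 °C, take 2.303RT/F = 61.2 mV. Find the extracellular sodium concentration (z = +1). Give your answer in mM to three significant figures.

Nernst: E = (61.2/1) · log₁₀([out]/[in]), so log₁₀([out]/[in]) = 37.3 × 1 / 61.2 = 0.6095.
[out]/[in] = 10^(0.6095) = 4.069.
[out] = 4.069 × 28.0 = 113.9 mM.

114 mM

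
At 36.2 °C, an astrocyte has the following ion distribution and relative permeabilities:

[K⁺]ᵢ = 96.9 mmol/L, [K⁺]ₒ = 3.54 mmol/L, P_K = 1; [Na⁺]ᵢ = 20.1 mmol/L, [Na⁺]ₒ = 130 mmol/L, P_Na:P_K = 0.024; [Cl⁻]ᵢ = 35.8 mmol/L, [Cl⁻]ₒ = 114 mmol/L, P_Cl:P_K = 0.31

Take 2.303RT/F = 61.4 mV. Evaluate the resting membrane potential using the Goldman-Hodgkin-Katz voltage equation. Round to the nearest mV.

Vm = 61.4 · log₁₀[(Σ P·[cation]ₒ + Σ P·[anion]ᵢ) / (Σ P·[cation]ᵢ + Σ P·[anion]ₒ)]
Numerator = 1×3.54 + 0.024×130 + 0.31×35.8 = 17.76
Denominator = 1×96.9 + 0.024×20.1 + 0.31×114 = 132.7
Vm = 61.4 · log₁₀(0.1338) = 61.4 × (-0.8736) = -53.64 mV

-54 mV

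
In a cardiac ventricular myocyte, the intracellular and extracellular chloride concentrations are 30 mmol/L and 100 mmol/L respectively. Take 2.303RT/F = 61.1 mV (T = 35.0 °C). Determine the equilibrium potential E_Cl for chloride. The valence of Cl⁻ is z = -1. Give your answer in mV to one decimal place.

E = (61.1/z) · log₁₀([Cl⁻]_out/[Cl⁻]_in) with z = -1.
For an anion, dividing by z = -1 reverses the sign.
= (61.1/-1) · log₁₀(100/30) = -61.10 · log₁₀(3.333)
= -61.10 · (0.5229) = -31.95 mV

-31.9 mV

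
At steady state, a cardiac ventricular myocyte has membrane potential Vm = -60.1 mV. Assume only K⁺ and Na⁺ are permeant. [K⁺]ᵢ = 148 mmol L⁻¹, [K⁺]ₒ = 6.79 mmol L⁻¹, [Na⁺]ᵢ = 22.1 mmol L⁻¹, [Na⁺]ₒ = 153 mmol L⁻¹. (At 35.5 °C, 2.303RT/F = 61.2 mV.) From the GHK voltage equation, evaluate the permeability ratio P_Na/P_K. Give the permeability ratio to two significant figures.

0.057

Let α = P_Na/P_K. GHK: Vm = 61.2·log₁₀[(Kₒ + α·Naₒ)/(Kᵢ + α·Naᵢ)].
10^(Vm/61.2) = 10^(-60.1/61.2) = 0.10423
So 0.10423·(Kᵢ + α·Naᵢ) = Kₒ + α·Naₒ → α = (0.10423·148.0 − 6.79) / (153.0 − 0.10423·22.1)
α = (15.43 − 6.79) / (153.0 − 2.303) = 8.635/150.7 = 0.0573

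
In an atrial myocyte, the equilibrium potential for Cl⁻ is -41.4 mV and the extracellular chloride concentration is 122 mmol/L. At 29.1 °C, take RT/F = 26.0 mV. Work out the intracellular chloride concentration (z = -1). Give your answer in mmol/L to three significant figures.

Nernst: E = (26.0/-1) · ln([out]/[in]), so ln([out]/[in]) = -41.4 × -1 / 26.0 = 1.5923.
[out]/[in] = e^(1.5923) = 4.915.
[in] = 122 / 4.915 = 24.82 mmol/L.

24.8 mmol/L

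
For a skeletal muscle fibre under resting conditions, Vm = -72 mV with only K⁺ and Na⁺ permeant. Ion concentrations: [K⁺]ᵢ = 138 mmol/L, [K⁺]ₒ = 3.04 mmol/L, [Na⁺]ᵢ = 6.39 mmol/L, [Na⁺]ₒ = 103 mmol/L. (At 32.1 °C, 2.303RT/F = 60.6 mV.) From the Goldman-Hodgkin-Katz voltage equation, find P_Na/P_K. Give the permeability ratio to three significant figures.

0.0576

Let α = P_Na/P_K. GHK: Vm = 60.6·log₁₀[(Kₒ + α·Naₒ)/(Kᵢ + α·Naᵢ)].
10^(Vm/60.6) = 10^(-72.0/60.6) = 0.064846
So 0.064846·(Kᵢ + α·Naᵢ) = Kₒ + α·Naₒ → α = (0.064846·138.0 − 3.04) / (103.0 − 0.064846·6.39)
α = (8.949 − 3.04) / (103.0 − 0.4144) = 5.909/102.6 = 0.0576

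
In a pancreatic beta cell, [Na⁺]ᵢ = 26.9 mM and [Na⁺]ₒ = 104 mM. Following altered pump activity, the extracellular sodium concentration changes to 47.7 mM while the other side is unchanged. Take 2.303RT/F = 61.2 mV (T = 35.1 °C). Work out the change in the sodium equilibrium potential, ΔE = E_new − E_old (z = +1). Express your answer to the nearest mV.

E_old = (61.2/1)·log₁₀(104/26.9) = 35.94 mV
E_new = (61.2/1)·log₁₀(47.7/26.9) = 15.22 mV
ΔE = 15.22 − (35.94) = -20.72 mV

-21 mV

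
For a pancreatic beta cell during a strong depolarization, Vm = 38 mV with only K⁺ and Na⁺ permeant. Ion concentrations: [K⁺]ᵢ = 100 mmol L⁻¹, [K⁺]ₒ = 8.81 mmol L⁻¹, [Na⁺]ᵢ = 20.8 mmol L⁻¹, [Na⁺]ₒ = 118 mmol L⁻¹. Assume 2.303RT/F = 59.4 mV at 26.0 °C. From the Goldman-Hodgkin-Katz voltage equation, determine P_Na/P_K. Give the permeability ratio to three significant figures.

15.7

Let α = P_Na/P_K. GHK: Vm = 59.4·log₁₀[(Kₒ + α·Naₒ)/(Kᵢ + α·Naᵢ)].
10^(Vm/59.4) = 10^(38.0/59.4) = 4.3625
So 4.3625·(Kᵢ + α·Naᵢ) = Kₒ + α·Naₒ → α = (4.3625·100.0 − 8.81) / (118.0 − 4.3625·20.8)
α = (436.2 − 8.81) / (118.0 − 90.74) = 427.4/27.26 = 15.68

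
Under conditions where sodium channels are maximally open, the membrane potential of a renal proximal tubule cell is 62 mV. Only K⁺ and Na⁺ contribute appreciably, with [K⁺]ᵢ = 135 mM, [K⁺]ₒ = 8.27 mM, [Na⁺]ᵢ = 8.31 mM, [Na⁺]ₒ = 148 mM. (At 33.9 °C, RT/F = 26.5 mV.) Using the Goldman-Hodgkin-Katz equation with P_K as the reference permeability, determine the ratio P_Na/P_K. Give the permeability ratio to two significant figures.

23

Let α = P_Na/P_K. GHK: Vm = 26.5·ln[(Kₒ + α·Naₒ)/(Kᵢ + α·Naᵢ)].
e^(Vm/26.5) = e^(62.0/26.5) = 10.377
So 10.377·(Kᵢ + α·Naᵢ) = Kₒ + α·Naₒ → α = (10.377·135.0 − 8.27) / (148.0 − 10.377·8.31)
α = (1401 − 8.27) / (148.0 − 86.24) = 1393/61.76 = 22.55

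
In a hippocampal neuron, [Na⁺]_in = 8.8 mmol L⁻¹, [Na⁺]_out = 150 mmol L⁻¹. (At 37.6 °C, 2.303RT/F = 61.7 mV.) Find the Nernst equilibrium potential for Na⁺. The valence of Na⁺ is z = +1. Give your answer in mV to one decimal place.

E = (61.7/z) · log₁₀([Na⁺]_out/[Na⁺]_in) with z = +1.
= (61.7/1) · log₁₀(150/8.8) = 61.70 · log₁₀(17.05)
= 61.70 · (1.2316) = 75.99 mV

76.0 mV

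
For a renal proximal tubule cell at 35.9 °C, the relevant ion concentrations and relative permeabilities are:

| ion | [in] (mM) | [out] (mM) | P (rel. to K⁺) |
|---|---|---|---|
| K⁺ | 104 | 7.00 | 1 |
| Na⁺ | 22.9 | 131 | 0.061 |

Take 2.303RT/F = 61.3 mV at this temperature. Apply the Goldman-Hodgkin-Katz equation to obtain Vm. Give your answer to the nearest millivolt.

Vm = 61.3 · log₁₀[(Σ P·[cation]ₒ + Σ P·[anion]ᵢ) / (Σ P·[cation]ᵢ + Σ P·[anion]ₒ)]
Numerator = 1×7.00 + 0.061×131 = 14.99
Denominator = 1×104 + 0.061×22.9 = 105.4
Vm = 61.3 · log₁₀(0.14223) = 61.3 × (-0.8470) = -51.92 mV

-52 mV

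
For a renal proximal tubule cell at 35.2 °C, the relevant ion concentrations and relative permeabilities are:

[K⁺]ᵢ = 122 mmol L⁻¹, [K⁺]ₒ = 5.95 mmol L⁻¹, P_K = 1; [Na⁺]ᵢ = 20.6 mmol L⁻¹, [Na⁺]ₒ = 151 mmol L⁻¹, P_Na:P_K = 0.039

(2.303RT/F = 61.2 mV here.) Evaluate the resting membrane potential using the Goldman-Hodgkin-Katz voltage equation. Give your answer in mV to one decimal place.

-62.2 mV

Vm = 61.2 · log₁₀[(Σ P·[cation]ₒ + Σ P·[anion]ᵢ) / (Σ P·[cation]ᵢ + Σ P·[anion]ₒ)]
Numerator = 1×5.95 + 0.039×151 = 11.84
Denominator = 1×122 + 0.039×20.6 = 122.8
Vm = 61.2 · log₁₀(0.096406) = 61.2 × (-1.0159) = -62.17 mV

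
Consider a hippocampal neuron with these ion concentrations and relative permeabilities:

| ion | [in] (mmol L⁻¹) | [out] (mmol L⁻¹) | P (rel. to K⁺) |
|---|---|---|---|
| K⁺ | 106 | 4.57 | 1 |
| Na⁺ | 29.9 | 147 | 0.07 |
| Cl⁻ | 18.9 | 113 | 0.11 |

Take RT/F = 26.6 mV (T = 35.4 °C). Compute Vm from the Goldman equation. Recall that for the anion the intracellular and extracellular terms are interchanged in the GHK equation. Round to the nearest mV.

Vm = 26.6 · ln[(Σ P·[cation]ₒ + Σ P·[anion]ᵢ) / (Σ P·[cation]ᵢ + Σ P·[anion]ₒ)]
Numerator = 1×4.57 + 0.07×147 + 0.11×18.9 = 16.94
Denominator = 1×106 + 0.07×29.9 + 0.11×113 = 120.5
Vm = 26.6 · ln(0.14055) = 26.6 × (-1.9622) = -52.20 mV

-52 mV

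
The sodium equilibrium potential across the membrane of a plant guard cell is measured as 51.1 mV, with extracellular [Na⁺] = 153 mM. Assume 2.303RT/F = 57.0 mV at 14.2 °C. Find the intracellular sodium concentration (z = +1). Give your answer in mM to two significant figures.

Nernst: E = (57.0/1) · log₁₀([out]/[in]), so log₁₀([out]/[in]) = 51.1 × 1 / 57.0 = 0.8965.
[out]/[in] = 10^(0.8965) = 7.879.
[in] = 153 / 7.879 = 19.42 mM.

19 mM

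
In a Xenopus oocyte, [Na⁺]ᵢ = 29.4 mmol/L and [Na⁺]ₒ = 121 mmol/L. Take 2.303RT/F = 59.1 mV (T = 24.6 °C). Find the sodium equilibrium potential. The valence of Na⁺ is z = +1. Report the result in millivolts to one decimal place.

E = (59.1/z) · log₁₀([Na⁺]_out/[Na⁺]_in) with z = +1.
= (59.1/1) · log₁₀(121/29.4) = 59.10 · log₁₀(4.116)
= 59.10 · (0.6144) = 36.31 mV

36.3 mV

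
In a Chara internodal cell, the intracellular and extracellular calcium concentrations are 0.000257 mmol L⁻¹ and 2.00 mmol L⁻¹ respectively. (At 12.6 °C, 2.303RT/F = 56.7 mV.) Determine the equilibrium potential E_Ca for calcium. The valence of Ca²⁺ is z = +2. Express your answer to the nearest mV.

110 mV

E = (56.7/z) · log₁₀([Ca²⁺]_out/[Ca²⁺]_in) with z = +2.
= (56.7/2) · log₁₀(2.00/0.000257) = 28.35 · log₁₀(7782)
= 28.35 · (3.8911) = 110.31 mV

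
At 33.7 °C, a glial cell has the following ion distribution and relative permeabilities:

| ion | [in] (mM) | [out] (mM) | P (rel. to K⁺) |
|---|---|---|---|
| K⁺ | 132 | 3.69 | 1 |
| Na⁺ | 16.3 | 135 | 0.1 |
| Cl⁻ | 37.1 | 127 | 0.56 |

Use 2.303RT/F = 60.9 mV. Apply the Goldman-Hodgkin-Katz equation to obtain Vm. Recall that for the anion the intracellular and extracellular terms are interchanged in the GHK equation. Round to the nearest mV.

Vm = 60.9 · log₁₀[(Σ P·[cation]ₒ + Σ P·[anion]ᵢ) / (Σ P·[cation]ᵢ + Σ P·[anion]ₒ)]
Numerator = 1×3.69 + 0.1×135 + 0.56×37.1 = 37.97
Denominator = 1×132 + 0.1×16.3 + 0.56×127 = 204.8
Vm = 60.9 · log₁₀(0.18543) = 60.9 × (-0.7318) = -44.57 mV

-45 mV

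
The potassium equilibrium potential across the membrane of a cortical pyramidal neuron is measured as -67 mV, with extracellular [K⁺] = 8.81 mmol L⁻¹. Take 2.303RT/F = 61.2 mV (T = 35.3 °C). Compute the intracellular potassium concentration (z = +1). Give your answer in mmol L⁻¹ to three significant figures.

110 mmol L⁻¹

Nernst: E = (61.2/1) · log₁₀([out]/[in]), so log₁₀([out]/[in]) = -67.0 × 1 / 61.2 = -1.0948.
[out]/[in] = 10^(-1.0948) = 0.08039.
[in] = 8.81 / 0.08039 = 109.6 mmol L⁻¹.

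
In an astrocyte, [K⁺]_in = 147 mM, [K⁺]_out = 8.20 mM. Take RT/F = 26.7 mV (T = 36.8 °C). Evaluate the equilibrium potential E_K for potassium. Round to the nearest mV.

E = (26.7/z) · ln([K⁺]_out/[K⁺]_in) with z = +1.
= (26.7/1) · ln(8.20/147) = 26.70 · ln(0.05578)
= 26.70 · (-2.8863) = -77.06 mV

-77 mV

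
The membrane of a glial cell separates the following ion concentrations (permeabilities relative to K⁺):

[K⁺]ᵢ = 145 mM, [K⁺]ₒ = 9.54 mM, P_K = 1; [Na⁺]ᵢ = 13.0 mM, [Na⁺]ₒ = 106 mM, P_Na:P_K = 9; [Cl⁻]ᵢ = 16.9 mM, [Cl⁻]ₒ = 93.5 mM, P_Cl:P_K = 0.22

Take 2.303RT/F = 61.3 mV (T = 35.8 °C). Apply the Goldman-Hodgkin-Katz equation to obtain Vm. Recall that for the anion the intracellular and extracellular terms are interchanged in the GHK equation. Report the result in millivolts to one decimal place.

Vm = 61.3 · log₁₀[(Σ P·[cation]ₒ + Σ P·[anion]ᵢ) / (Σ P·[cation]ᵢ + Σ P·[anion]ₒ)]
Numerator = 1×9.54 + 9×106 + 0.22×16.9 = 967.3
Denominator = 1×145 + 9×13.0 + 0.22×93.5 = 282.6
Vm = 61.3 · log₁₀(3.4231) = 61.3 × (0.5344) = 32.76 mV

32.8 mV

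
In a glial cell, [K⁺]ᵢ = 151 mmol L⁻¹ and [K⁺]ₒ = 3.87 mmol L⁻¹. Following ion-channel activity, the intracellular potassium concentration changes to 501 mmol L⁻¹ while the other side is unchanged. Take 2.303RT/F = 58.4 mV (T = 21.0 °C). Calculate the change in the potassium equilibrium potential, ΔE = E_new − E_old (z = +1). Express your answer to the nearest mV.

E_old = (58.4/1)·log₁₀(3.87/151) = -92.93 mV
E_new = (58.4/1)·log₁₀(3.87/501) = -123.35 mV
ΔE = -123.35 − (-92.93) = -30.42 mV

-30 mV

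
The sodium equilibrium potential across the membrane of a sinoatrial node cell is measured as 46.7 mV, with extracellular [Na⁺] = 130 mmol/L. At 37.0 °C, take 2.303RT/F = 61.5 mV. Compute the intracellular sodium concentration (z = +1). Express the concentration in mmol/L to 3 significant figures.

Nernst: E = (61.5/1) · log₁₀([out]/[in]), so log₁₀([out]/[in]) = 46.7 × 1 / 61.5 = 0.7593.
[out]/[in] = 10^(0.7593) = 5.746.
[in] = 130 / 5.746 = 22.63 mmol/L.

22.6 mmol/L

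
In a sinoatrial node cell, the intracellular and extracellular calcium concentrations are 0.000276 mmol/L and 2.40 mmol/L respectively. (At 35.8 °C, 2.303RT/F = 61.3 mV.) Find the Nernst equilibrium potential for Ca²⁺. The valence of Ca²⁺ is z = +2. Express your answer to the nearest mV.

E = (61.3/z) · log₁₀([Ca²⁺]_out/[Ca²⁺]_in) with z = +2.
= (61.3/2) · log₁₀(2.40/0.000276) = 30.65 · log₁₀(8696)
= 30.65 · (3.9393) = 120.74 mV

121 mV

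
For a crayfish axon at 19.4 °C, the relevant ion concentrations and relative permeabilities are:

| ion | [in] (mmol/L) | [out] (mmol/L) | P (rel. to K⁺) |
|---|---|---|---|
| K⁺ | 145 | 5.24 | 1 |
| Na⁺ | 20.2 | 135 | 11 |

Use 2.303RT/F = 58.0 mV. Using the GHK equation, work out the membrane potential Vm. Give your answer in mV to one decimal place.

35.3 mV

Vm = 58.0 · log₁₀[(Σ P·[cation]ₒ + Σ P·[anion]ᵢ) / (Σ P·[cation]ᵢ + Σ P·[anion]ₒ)]
Numerator = 1×5.24 + 11×135 = 1490
Denominator = 1×145 + 11×20.2 = 367.2
Vm = 58.0 · log₁₀(4.0584) = 58.0 × (0.6084) = 35.28 mV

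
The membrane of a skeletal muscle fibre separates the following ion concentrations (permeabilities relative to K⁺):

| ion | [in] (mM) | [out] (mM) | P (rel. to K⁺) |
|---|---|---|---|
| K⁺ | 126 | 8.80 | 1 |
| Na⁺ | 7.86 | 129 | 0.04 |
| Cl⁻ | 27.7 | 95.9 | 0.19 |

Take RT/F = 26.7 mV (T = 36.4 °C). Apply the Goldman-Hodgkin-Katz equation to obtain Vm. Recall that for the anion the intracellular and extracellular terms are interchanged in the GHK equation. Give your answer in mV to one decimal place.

-53.9 mV

Vm = 26.7 · ln[(Σ P·[cation]ₒ + Σ P·[anion]ᵢ) / (Σ P·[cation]ᵢ + Σ P·[anion]ₒ)]
Numerator = 1×8.80 + 0.04×129 + 0.19×27.7 = 19.22
Denominator = 1×126 + 0.04×7.86 + 0.19×95.9 = 144.5
Vm = 26.7 · ln(0.133) = 26.7 × (-2.0174) = -53.87 mV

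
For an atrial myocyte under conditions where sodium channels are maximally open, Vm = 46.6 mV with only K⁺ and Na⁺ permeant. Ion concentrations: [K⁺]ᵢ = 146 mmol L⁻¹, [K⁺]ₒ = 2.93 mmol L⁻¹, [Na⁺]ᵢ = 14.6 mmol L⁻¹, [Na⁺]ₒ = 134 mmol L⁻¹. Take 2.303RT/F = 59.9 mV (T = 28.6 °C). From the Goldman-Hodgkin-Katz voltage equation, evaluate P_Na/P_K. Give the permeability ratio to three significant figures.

18.8

Let α = P_Na/P_K. GHK: Vm = 59.9·log₁₀[(Kₒ + α·Naₒ)/(Kᵢ + α·Naᵢ)].
10^(Vm/59.9) = 10^(46.6/59.9) = 5.9974
So 5.9974·(Kᵢ + α·Naᵢ) = Kₒ + α·Naₒ → α = (5.9974·146.0 − 2.93) / (134.0 − 5.9974·14.6)
α = (875.6 − 2.93) / (134.0 − 87.56) = 872.7/46.44 = 18.79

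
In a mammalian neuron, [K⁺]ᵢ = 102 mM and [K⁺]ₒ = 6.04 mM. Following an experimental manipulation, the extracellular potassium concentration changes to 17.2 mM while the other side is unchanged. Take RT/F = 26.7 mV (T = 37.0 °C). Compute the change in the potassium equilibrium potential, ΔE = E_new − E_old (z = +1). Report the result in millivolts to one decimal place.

27.9 mV

E_old = (26.7/1)·ln(6.04/102) = -75.47 mV
E_new = (26.7/1)·ln(17.2/102) = -47.53 mV
ΔE = -47.53 − (-75.47) = 27.94 mV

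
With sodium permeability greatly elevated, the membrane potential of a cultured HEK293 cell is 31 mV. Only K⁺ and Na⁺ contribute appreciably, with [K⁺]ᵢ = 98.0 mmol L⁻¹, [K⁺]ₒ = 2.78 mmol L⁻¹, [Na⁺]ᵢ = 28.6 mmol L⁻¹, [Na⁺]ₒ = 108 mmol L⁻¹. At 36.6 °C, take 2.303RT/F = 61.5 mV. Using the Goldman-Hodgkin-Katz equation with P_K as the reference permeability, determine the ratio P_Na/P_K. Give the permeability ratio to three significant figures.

18.6

Let α = P_Na/P_K. GHK: Vm = 61.5·log₁₀[(Kₒ + α·Naₒ)/(Kᵢ + α·Naᵢ)].
10^(Vm/61.5) = 10^(31.0/61.5) = 3.192
So 3.192·(Kᵢ + α·Naᵢ) = Kₒ + α·Naₒ → α = (3.192·98.0 − 2.78) / (108.0 − 3.192·28.6)
α = (312.8 − 2.78) / (108.0 − 91.29) = 310/16.71 = 18.56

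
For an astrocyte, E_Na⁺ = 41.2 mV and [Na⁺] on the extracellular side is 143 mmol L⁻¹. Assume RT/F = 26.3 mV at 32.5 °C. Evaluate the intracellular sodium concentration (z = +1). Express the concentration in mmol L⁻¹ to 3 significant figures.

Nernst: E = (26.3/1) · ln([out]/[in]), so ln([out]/[in]) = 41.2 × 1 / 26.3 = 1.5665.
[out]/[in] = e^(1.5665) = 4.79.
[in] = 143 / 4.79 = 29.85 mmol L⁻¹.

29.9 mmol L⁻¹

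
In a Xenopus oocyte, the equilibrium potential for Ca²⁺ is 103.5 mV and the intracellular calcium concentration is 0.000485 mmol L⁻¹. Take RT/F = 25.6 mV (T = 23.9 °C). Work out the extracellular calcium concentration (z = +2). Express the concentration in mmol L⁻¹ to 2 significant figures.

Nernst: E = (25.6/2) · ln([out]/[in]), so ln([out]/[in]) = 103.5 × 2 / 25.6 = 8.0859.
[out]/[in] = e^(8.0859) = 3248.
[out] = 3248 × 0.000485 = 1.576 mmol L⁻¹.

1.6 mmol L⁻¹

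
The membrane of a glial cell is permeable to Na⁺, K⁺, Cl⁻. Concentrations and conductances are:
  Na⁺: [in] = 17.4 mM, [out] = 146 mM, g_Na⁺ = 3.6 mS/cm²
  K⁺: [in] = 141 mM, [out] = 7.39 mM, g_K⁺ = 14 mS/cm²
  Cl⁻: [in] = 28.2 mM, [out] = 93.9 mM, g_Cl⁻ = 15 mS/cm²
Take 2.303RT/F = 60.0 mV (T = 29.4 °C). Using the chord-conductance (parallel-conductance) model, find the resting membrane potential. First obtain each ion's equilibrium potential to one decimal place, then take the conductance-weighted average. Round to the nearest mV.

-41 mV

E_Na⁺ = (60.0/1)·log₁₀(146/17.4) = 55.4 mV
E_K⁺ = (60.0/1)·log₁₀(7.39/141) = -76.8 mV
E_Cl⁻ = (60.0/-1)·log₁₀(93.9/28.2) = -31.3 mV
Vm = (Σ gᵢEᵢ)/(Σ gᵢ) = (3.6·55.4 + 14·-76.8 + 15·-31.3) / (3.6 + 14 + 15)
= -1345.26 / 32.6 = -41.27 mV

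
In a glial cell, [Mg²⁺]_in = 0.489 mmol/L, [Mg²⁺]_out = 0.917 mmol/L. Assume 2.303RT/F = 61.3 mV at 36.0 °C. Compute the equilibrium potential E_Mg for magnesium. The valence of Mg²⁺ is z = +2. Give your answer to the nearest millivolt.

E = (61.3/z) · log₁₀([Mg²⁺]_out/[Mg²⁺]_in) with z = +2.
= (61.3/2) · log₁₀(0.917/0.489) = 30.65 · log₁₀(1.875)
= 30.65 · (0.2731) = 8.37 mV

8 mV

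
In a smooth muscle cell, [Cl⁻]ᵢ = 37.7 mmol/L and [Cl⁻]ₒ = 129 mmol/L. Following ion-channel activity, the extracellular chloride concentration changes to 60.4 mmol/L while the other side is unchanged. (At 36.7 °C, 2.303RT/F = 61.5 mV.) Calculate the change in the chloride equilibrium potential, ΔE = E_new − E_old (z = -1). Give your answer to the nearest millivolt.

E_old = (61.5/-1)·log₁₀(129/37.7) = -32.86 mV
E_new = (61.5/-1)·log₁₀(60.4/37.7) = -12.59 mV
ΔE = -12.59 − (-32.86) = 20.27 mV

20 mV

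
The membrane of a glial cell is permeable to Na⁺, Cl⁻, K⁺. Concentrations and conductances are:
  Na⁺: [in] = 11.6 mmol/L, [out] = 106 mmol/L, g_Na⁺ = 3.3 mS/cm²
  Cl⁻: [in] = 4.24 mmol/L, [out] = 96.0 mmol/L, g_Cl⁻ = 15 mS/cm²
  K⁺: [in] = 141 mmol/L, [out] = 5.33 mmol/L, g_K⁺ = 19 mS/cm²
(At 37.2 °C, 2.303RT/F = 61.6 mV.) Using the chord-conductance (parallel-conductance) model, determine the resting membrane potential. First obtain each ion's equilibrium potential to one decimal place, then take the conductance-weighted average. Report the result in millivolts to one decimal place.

-73.0 mV

E_Na⁺ = (61.6/1)·log₁₀(106/11.6) = 59.2 mV
E_Cl⁻ = (61.6/-1)·log₁₀(96.0/4.24) = -83.5 mV
E_K⁺ = (61.6/1)·log₁₀(5.33/141) = -87.6 mV
Vm = (Σ gᵢEᵢ)/(Σ gᵢ) = (3.3·59.2 + 15·-83.5 + 19·-87.6) / (3.3 + 15 + 19)
= -2721.54 / 37.3 = -72.96 mV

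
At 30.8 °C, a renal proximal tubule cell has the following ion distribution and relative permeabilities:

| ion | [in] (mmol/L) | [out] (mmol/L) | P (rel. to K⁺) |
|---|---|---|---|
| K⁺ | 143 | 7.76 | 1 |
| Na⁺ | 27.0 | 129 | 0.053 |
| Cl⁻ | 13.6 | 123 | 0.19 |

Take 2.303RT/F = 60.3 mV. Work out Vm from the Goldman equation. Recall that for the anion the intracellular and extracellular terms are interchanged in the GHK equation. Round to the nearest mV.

-60 mV

Vm = 60.3 · log₁₀[(Σ P·[cation]ₒ + Σ P·[anion]ᵢ) / (Σ P·[cation]ᵢ + Σ P·[anion]ₒ)]
Numerator = 1×7.76 + 0.053×129 + 0.19×13.6 = 17.18
Denominator = 1×143 + 0.053×27.0 + 0.19×123 = 167.8
Vm = 60.3 · log₁₀(0.10239) = 60.3 × (-0.9897) = -59.68 mV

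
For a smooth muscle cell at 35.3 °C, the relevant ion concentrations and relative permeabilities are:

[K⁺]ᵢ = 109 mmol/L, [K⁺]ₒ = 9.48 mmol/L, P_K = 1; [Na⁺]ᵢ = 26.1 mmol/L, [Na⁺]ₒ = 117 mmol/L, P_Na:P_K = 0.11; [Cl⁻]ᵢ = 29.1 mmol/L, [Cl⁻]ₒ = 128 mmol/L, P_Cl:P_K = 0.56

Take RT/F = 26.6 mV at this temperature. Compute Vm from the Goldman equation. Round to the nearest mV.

Vm = 26.6 · ln[(Σ P·[cation]ₒ + Σ P·[anion]ᵢ) / (Σ P·[cation]ᵢ + Σ P·[anion]ₒ)]
Numerator = 1×9.48 + 0.11×117 + 0.56×29.1 = 38.65
Denominator = 1×109 + 0.11×26.1 + 0.56×128 = 183.6
Vm = 26.6 · ln(0.21055) = 26.6 × (-1.5580) = -41.44 mV

-41 mV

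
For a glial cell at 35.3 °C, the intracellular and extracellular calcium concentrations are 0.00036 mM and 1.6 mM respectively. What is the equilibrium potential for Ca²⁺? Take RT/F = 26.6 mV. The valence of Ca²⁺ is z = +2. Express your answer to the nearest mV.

112 mV

E = (26.6/z) · ln([Ca²⁺]_out/[Ca²⁺]_in) with z = +2.
= (26.6/2) · ln(1.6/0.00036) = 13.30 · ln(4444)
= 13.30 · (8.3994) = 111.71 mV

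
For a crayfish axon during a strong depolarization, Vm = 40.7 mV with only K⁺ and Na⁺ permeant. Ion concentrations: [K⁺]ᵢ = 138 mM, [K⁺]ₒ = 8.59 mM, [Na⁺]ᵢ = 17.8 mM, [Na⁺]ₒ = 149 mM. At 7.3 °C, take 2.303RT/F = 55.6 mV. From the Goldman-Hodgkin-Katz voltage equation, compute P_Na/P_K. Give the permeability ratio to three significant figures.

13.9

Let α = P_Na/P_K. GHK: Vm = 55.6·log₁₀[(Kₒ + α·Naₒ)/(Kᵢ + α·Naᵢ)].
10^(Vm/55.6) = 10^(40.7/55.6) = 5.3953
So 5.3953·(Kᵢ + α·Naᵢ) = Kₒ + α·Naₒ → α = (5.3953·138.0 − 8.59) / (149.0 − 5.3953·17.8)
α = (744.5 − 8.59) / (149.0 − 96.04) = 736/52.96 = 13.9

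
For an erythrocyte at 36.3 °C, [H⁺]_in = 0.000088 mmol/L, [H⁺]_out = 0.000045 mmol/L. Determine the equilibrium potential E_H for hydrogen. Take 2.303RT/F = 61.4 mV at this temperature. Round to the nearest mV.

-18 mV

E = (61.4/z) · log₁₀([H⁺]_out/[H⁺]_in) with z = +1.
= (61.4/1) · log₁₀(0.000045/0.000088) = 61.40 · log₁₀(0.5114)
= 61.40 · (-0.2913) = -17.88 mV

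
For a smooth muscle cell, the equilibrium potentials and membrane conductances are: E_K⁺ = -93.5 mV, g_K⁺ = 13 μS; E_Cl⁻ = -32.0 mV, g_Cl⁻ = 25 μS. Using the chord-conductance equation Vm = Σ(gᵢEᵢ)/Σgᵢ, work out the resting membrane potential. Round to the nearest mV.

Σ gᵢEᵢ = 13·(-93.5) + 25·(-32.0) = -2015.50
Σ gᵢ = 13 + 25 = 38
Vm = -2015.50 / 38 = -53.04 mV

-53 mV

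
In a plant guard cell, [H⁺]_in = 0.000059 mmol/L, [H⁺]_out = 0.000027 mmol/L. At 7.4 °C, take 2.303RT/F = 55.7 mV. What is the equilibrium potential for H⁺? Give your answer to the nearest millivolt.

-19 mV

E = (55.7/z) · log₁₀([H⁺]_out/[H⁺]_in) with z = +1.
= (55.7/1) · log₁₀(0.000027/0.000059) = 55.70 · log₁₀(0.4576)
= 55.70 · (-0.3395) = -18.91 mV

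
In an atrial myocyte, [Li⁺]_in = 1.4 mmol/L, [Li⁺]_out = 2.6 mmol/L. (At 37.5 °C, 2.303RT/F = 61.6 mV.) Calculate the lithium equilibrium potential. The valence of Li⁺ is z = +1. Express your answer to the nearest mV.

17 mV

E = (61.6/z) · log₁₀([Li⁺]_out/[Li⁺]_in) with z = +1.
= (61.6/1) · log₁₀(2.6/1.4) = 61.60 · log₁₀(1.857)
= 61.60 · (0.2688) = 16.56 mV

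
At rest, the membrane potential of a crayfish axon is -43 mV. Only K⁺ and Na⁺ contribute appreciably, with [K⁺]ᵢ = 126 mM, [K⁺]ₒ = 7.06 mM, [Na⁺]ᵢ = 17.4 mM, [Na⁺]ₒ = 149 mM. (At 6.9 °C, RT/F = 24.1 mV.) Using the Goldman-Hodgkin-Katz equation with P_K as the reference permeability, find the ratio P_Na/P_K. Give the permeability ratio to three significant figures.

0.0965

Let α = P_Na/P_K. GHK: Vm = 24.1·ln[(Kₒ + α·Naₒ)/(Kᵢ + α·Naᵢ)].
e^(Vm/24.1) = e^(-43.0/24.1) = 0.16793
So 0.16793·(Kᵢ + α·Naᵢ) = Kₒ + α·Naₒ → α = (0.16793·126.0 − 7.06) / (149.0 − 0.16793·17.4)
α = (21.16 − 7.06) / (149.0 − 2.922) = 14.1/146.1 = 0.09651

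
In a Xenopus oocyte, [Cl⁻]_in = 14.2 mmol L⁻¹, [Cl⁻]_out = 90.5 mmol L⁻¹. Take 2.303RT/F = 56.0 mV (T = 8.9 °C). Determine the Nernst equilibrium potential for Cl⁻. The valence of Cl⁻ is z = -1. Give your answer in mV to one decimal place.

E = (56.0/z) · log₁₀([Cl⁻]_out/[Cl⁻]_in) with z = -1.
For an anion, dividing by z = -1 reverses the sign.
= (56.0/-1) · log₁₀(90.5/14.2) = -56.00 · log₁₀(6.373)
= -56.00 · (0.8044) = -45.04 mV

-45.0 mV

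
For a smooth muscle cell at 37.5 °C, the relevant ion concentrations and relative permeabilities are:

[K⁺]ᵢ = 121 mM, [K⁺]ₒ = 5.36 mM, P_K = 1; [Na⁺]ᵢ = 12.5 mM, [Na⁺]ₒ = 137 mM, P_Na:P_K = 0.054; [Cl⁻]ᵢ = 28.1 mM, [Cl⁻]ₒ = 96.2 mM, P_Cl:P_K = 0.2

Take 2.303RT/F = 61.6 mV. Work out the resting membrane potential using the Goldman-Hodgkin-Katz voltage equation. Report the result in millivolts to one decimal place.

Vm = 61.6 · log₁₀[(Σ P·[cation]ₒ + Σ P·[anion]ᵢ) / (Σ P·[cation]ᵢ + Σ P·[anion]ₒ)]
Numerator = 1×5.36 + 0.054×137 + 0.2×28.1 = 18.38
Denominator = 1×121 + 0.054×12.5 + 0.2×96.2 = 140.9
Vm = 61.6 · log₁₀(0.13042) = 61.6 × (-0.8847) = -54.49 mV

-54.5 mV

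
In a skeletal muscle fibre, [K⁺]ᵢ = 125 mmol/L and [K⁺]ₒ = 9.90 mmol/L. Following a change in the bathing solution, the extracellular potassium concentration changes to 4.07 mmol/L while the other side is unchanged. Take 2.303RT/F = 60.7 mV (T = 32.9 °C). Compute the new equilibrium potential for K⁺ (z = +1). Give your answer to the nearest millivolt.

After the shift: [K⁺]_out = 4.07, [K⁺]_in = 125 mmol/L.
E_new = (60.7/1)·log₁₀(4.07/125) = 60.70 · (-1.4873) = -90.28 mV

-90 mV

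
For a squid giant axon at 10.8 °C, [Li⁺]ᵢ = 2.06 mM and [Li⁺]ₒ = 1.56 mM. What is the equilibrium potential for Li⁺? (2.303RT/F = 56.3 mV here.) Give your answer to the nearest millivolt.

E = (56.3/z) · log₁₀([Li⁺]_out/[Li⁺]_in) with z = +1.
= (56.3/1) · log₁₀(1.56/2.06) = 56.30 · log₁₀(0.7573)
= 56.30 · (-0.1207) = -6.80 mV

-7 mV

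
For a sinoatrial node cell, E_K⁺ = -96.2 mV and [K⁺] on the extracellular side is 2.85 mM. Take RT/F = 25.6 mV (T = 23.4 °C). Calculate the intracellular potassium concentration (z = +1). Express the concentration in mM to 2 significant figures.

Nernst: E = (25.6/1) · ln([out]/[in]), so ln([out]/[in]) = -96.2 × 1 / 25.6 = -3.7578.
[out]/[in] = e^(-3.7578) = 0.02333.
[in] = 2.85 / 0.02333 = 122.1 mM.

120 mM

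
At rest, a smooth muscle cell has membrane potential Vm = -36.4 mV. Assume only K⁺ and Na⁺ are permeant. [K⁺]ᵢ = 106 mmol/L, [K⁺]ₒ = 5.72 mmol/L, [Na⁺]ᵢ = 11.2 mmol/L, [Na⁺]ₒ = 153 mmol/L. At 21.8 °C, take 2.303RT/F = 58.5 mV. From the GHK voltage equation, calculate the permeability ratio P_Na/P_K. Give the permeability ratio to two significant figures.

0.13

Let α = P_Na/P_K. GHK: Vm = 58.5·log₁₀[(Kₒ + α·Naₒ)/(Kᵢ + α·Naᵢ)].
10^(Vm/58.5) = 10^(-36.4/58.5) = 0.23866
So 0.23866·(Kᵢ + α·Naᵢ) = Kₒ + α·Naₒ → α = (0.23866·106.0 − 5.72) / (153.0 − 0.23866·11.2)
α = (25.3 − 5.72) / (153.0 − 2.673) = 19.58/150.3 = 0.1302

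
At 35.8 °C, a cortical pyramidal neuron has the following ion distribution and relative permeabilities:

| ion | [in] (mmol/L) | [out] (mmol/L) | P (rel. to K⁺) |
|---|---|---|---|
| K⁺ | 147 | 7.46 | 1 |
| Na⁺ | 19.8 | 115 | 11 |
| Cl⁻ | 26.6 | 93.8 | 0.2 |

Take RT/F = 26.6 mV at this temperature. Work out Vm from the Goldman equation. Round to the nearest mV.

32 mV

Vm = 26.6 · ln[(Σ P·[cation]ₒ + Σ P·[anion]ᵢ) / (Σ P·[cation]ᵢ + Σ P·[anion]ₒ)]
Numerator = 1×7.46 + 11×115 + 0.2×26.6 = 1278
Denominator = 1×147 + 11×19.8 + 0.2×93.8 = 383.6
Vm = 26.6 · ln(3.3314) = 26.6 × (1.2034) = 32.01 mV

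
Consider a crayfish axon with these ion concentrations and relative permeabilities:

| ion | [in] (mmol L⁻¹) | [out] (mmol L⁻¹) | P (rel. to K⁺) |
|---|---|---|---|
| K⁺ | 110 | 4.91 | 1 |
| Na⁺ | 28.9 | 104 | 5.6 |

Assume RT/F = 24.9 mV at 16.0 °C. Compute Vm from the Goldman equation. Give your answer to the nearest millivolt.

Vm = 24.9 · ln[(Σ P·[cation]ₒ + Σ P·[anion]ᵢ) / (Σ P·[cation]ᵢ + Σ P·[anion]ₒ)]
Numerator = 1×4.91 + 5.6×104 = 587.3
Denominator = 1×110 + 5.6×28.9 = 271.8
Vm = 24.9 · ln(2.1605) = 24.9 × (0.7703) = 19.18 mV

19 mV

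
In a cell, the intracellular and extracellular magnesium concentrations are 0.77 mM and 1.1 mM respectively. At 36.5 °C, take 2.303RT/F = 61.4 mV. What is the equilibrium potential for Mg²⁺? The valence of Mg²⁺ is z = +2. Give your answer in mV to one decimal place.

4.8 mV

E = (61.4/z) · log₁₀([Mg²⁺]_out/[Mg²⁺]_in) with z = +2.
= (61.4/2) · log₁₀(1.1/0.77) = 30.70 · log₁₀(1.429)
= 30.70 · (0.1549) = 4.76 mV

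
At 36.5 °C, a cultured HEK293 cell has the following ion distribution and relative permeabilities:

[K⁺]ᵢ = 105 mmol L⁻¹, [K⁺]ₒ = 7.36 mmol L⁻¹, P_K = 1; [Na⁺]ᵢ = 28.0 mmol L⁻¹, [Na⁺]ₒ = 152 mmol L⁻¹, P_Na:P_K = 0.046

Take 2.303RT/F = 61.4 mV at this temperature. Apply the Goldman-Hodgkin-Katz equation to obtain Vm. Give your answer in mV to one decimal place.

Vm = 61.4 · log₁₀[(Σ P·[cation]ₒ + Σ P·[anion]ᵢ) / (Σ P·[cation]ᵢ + Σ P·[anion]ₒ)]
Numerator = 1×7.36 + 0.046×152 = 14.35
Denominator = 1×105 + 0.046×28.0 = 106.3
Vm = 61.4 · log₁₀(0.13503) = 61.4 × (-0.8696) = -53.39 mV

-53.4 mV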